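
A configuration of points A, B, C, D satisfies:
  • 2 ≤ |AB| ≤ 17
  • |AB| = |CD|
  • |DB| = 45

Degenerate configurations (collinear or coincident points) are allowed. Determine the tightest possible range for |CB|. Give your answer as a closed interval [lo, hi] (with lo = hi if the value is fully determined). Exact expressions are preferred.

|CB| ∈ [28, 62]  (≈ [28.0000, 62.0000])

|AB| ∈ [2, 17]
|BD| ∈ {45}
|CD| ∈ [2, 17]
|AD| ∈ [28, 62]
|BC| ∈ [28, 62]
|AC| ∈ [11, 79]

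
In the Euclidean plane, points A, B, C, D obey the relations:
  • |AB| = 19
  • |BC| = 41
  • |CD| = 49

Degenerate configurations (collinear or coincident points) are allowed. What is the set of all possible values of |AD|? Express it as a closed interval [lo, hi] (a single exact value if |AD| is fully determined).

|AB| ∈ {19}
|BC| ∈ {41}
|CD| ∈ {49}
|AC| ∈ [22, 60]
|BD| ∈ [8, 90]
|AD| ∈ [0, 109]

|AD| ∈ [0, 109]  (≈ [0.0000, 109.0000])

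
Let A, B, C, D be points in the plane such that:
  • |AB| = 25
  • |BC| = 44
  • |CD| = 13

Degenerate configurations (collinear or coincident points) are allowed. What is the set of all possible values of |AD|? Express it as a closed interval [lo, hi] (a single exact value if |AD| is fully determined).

|AD| ∈ [6, 82]  (≈ [6.0000, 82.0000])

|AB| ∈ {25}
|BC| ∈ {44}
|CD| ∈ {13}
|AC| ∈ [19, 69]
|BD| ∈ [31, 57]
|AD| ∈ [6, 82]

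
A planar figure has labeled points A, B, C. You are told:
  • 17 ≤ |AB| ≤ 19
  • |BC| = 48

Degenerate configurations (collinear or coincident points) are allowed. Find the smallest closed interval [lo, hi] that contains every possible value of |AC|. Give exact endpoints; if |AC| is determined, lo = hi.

|AC| ∈ [29, 67]  (≈ [29.0000, 67.0000])

|AB| ∈ [17, 19]
|BC| ∈ {48}
|AC| ∈ [29, 67]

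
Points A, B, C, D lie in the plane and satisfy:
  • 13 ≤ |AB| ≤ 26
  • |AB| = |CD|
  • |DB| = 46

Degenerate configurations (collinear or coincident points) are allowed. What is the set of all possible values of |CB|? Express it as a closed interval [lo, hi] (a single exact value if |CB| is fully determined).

|AB| ∈ [13, 26]
|BD| ∈ {46}
|CD| ∈ [13, 26]
|AD| ∈ [20, 72]
|BC| ∈ [20, 72]
|AC| ∈ [0, 98]

|CB| ∈ [20, 72]  (≈ [20.0000, 72.0000])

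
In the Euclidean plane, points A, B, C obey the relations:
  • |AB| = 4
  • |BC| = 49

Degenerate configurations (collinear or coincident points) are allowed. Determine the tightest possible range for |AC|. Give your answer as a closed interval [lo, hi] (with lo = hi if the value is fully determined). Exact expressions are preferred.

|AB| ∈ {4}
|BC| ∈ {49}
|AC| ∈ [45, 53]

|AC| ∈ [45, 53]  (≈ [45.0000, 53.0000])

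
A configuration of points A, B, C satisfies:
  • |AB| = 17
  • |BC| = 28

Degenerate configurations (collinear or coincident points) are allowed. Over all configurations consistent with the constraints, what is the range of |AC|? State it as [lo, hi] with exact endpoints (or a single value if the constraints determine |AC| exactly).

|AC| ∈ [11, 45]  (≈ [11.0000, 45.0000])

|AB| ∈ {17}
|BC| ∈ {28}
|AC| ∈ [11, 45]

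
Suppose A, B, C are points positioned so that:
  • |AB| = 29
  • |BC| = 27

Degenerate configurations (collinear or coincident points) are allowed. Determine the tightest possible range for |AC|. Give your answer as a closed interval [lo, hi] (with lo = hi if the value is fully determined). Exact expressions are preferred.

|AB| ∈ {29}
|BC| ∈ {27}
|AC| ∈ [2, 56]

|AC| ∈ [2, 56]  (≈ [2.0000, 56.0000])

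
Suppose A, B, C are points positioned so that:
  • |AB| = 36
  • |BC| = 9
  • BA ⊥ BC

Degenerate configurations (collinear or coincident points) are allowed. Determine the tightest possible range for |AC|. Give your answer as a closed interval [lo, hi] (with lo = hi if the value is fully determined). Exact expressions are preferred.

|AB| ∈ {36}
|BC| ∈ {9}
|AC| ∈ {9·√(17)}

|AC| = 9·√(17)  (≈ 37.1080)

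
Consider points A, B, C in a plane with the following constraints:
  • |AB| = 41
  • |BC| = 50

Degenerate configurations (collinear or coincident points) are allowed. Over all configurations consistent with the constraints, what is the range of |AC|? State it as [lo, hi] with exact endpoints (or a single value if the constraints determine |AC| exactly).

|AC| ∈ [9, 91]  (≈ [9.0000, 91.0000])

|AB| ∈ {41}
|BC| ∈ {50}
|AC| ∈ [9, 91]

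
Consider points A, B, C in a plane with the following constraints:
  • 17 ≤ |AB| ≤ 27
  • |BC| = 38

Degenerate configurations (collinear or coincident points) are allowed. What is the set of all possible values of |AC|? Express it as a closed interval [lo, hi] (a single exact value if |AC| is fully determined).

|AC| ∈ [11, 65]  (≈ [11.0000, 65.0000])

|AB| ∈ [17, 27]
|BC| ∈ {38}
|AC| ∈ [11, 65]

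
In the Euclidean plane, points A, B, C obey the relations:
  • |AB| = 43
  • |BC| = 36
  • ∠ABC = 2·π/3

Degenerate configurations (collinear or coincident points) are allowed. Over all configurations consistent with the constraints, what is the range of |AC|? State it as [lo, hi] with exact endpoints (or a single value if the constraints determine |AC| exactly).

|AB| ∈ {43}
|BC| ∈ {36}
|AC| ∈ {19·√(13)}

|AC| = 19·√(13)  (≈ 68.5055)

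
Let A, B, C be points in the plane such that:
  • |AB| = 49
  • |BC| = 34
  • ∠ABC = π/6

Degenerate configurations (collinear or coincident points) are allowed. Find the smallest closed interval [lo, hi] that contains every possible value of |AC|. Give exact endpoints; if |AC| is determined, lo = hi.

|AB| ∈ {49}
|BC| ∈ {34}
|AC| ∈ {√(3557 - 1666·√(3))}

|AC| = √(3557 - 1666·√(3))  (≈ 25.9115)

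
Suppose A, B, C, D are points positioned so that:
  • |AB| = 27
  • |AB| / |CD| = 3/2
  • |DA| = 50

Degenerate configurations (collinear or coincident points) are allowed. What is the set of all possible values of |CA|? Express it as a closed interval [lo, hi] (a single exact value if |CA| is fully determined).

|AB| ∈ {27}
|AD| ∈ {50}
|CD| ∈ {18}
|BD| ∈ [23, 77]
|AC| ∈ [32, 68]
|BC| ∈ [5, 95]

|CA| ∈ [32, 68]  (≈ [32.0000, 68.0000])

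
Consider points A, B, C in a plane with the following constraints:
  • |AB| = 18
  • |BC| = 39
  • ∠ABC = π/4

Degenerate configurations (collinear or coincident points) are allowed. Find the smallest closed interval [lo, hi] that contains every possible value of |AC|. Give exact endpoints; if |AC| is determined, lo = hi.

|AB| ∈ {18}
|BC| ∈ {39}
|AC| ∈ {3·√(205 - 78·√(2))}

|AC| = 3·√(205 - 78·√(2))  (≈ 29.1928)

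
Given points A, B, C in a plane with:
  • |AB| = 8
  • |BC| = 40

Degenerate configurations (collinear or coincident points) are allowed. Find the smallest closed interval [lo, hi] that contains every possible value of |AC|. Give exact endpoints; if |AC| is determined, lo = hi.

|AB| ∈ {8}
|BC| ∈ {40}
|AC| ∈ [32, 48]

|AC| ∈ [32, 48]  (≈ [32.0000, 48.0000])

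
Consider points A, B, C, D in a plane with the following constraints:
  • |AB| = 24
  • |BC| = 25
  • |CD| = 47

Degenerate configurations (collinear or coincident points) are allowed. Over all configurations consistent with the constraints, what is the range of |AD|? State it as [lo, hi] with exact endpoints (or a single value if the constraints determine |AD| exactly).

|AD| ∈ [0, 96]  (≈ [0.0000, 96.0000])

|AB| ∈ {24}
|BC| ∈ {25}
|CD| ∈ {47}
|AC| ∈ [1, 49]
|BD| ∈ [22, 72]
|AD| ∈ [0, 96]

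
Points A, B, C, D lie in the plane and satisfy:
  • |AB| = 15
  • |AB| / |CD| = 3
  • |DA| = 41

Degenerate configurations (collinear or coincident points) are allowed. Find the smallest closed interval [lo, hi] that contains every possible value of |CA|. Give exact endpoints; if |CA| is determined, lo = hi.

|CA| ∈ [36, 46]  (≈ [36.0000, 46.0000])

|AB| ∈ {15}
|AD| ∈ {41}
|CD| ∈ {5}
|BD| ∈ [26, 56]
|AC| ∈ [36, 46]
|BC| ∈ [21, 61]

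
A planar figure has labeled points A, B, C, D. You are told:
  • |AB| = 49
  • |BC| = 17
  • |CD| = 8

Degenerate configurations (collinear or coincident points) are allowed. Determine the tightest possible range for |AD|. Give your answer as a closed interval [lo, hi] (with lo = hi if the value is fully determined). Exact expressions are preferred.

|AB| ∈ {49}
|BC| ∈ {17}
|CD| ∈ {8}
|AC| ∈ [32, 66]
|BD| ∈ [9, 25]
|AD| ∈ [24, 74]

|AD| ∈ [24, 74]  (≈ [24.0000, 74.0000])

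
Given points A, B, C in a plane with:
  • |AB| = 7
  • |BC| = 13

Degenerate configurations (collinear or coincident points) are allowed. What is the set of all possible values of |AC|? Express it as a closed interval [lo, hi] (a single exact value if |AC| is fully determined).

|AC| ∈ [6, 20]  (≈ [6.0000, 20.0000])

|AB| ∈ {7}
|BC| ∈ {13}
|AC| ∈ [6, 20]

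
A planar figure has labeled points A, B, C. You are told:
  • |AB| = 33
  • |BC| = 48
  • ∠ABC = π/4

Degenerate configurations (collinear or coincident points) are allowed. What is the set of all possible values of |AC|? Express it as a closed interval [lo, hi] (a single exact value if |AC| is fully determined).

|AB| ∈ {33}
|BC| ∈ {48}
|AC| ∈ {3·√(377 - 176·√(2))}

|AC| = 3·√(377 - 176·√(2))  (≈ 33.9542)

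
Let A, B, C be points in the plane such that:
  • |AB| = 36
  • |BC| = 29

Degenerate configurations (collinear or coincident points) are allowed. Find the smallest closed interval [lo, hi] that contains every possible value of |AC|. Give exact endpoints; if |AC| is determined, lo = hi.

|AB| ∈ {36}
|BC| ∈ {29}
|AC| ∈ [7, 65]

|AC| ∈ [7, 65]  (≈ [7.0000, 65.0000])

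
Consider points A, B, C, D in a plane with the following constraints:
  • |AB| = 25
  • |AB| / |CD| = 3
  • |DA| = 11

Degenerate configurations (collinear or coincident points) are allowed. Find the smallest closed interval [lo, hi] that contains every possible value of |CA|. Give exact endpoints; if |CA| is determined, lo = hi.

|CA| ∈ [8/3, 58/3]  (≈ [2.6667, 19.3333])

|AB| ∈ {25}
|AD| ∈ {11}
|CD| ∈ {25/3}
|BD| ∈ [14, 36]
|AC| ∈ [8/3, 58/3]
|BC| ∈ [17/3, 133/3]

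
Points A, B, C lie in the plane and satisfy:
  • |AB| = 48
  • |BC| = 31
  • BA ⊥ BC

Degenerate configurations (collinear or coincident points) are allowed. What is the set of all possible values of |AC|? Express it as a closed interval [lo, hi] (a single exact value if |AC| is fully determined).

|AC| = √(3265)  (≈ 57.1402)

|AB| ∈ {48}
|BC| ∈ {31}
|AC| ∈ {√(3265)}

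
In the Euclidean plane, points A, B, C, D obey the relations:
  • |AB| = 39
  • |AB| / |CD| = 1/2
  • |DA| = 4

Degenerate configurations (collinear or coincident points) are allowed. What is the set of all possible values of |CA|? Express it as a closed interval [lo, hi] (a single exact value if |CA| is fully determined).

|CA| ∈ [74, 82]  (≈ [74.0000, 82.0000])

|AB| ∈ {39}
|AD| ∈ {4}
|CD| ∈ {78}
|BD| ∈ [35, 43]
|AC| ∈ [74, 82]
|BC| ∈ [35, 121]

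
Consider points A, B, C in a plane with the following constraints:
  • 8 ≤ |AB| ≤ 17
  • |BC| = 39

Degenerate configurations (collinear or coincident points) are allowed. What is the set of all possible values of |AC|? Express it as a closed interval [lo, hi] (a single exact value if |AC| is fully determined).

|AB| ∈ [8, 17]
|BC| ∈ {39}
|AC| ∈ [22, 56]

|AC| ∈ [22, 56]  (≈ [22.0000, 56.0000])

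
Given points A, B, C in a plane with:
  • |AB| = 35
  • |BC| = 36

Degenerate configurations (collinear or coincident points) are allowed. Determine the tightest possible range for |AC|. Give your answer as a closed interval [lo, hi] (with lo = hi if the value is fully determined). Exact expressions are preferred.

|AB| ∈ {35}
|BC| ∈ {36}
|AC| ∈ [1, 71]

|AC| ∈ [1, 71]  (≈ [1.0000, 71.0000])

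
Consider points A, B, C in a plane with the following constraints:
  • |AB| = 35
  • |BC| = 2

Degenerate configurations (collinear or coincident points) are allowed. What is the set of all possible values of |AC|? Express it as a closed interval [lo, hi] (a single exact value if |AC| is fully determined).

|AB| ∈ {35}
|BC| ∈ {2}
|AC| ∈ [33, 37]

|AC| ∈ [33, 37]  (≈ [33.0000, 37.0000])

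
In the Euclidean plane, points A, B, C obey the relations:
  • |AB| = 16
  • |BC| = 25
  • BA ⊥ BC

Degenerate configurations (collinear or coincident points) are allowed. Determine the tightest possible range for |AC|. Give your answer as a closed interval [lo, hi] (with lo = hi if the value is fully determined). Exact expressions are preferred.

|AB| ∈ {16}
|BC| ∈ {25}
|AC| ∈ {√(881)}

|AC| = √(881)  (≈ 29.6816)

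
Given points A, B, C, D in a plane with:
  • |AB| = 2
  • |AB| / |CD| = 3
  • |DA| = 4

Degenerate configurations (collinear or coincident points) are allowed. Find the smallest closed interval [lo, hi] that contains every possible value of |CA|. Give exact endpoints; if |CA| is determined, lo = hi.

|AB| ∈ {2}
|AD| ∈ {4}
|CD| ∈ {2/3}
|BD| ∈ [2, 6]
|AC| ∈ [10/3, 14/3]
|BC| ∈ [4/3, 20/3]

|CA| ∈ [10/3, 14/3]  (≈ [3.3333, 4.6667])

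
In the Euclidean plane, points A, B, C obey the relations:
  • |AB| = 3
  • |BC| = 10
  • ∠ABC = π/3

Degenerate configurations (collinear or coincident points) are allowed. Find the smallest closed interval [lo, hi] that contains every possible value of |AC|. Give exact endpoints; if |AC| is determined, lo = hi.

|AC| = √(79)  (≈ 8.8882)

|AB| ∈ {3}
|BC| ∈ {10}
|AC| ∈ {√(79)}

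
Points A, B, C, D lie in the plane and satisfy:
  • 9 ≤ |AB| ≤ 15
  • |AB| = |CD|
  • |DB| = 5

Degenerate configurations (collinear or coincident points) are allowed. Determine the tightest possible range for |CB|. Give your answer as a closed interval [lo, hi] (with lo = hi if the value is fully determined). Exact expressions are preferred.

|CB| ∈ [4, 20]  (≈ [4.0000, 20.0000])

|AB| ∈ [9, 15]
|BD| ∈ {5}
|CD| ∈ [9, 15]
|AD| ∈ [4, 20]
|BC| ∈ [4, 20]
|AC| ∈ [0, 35]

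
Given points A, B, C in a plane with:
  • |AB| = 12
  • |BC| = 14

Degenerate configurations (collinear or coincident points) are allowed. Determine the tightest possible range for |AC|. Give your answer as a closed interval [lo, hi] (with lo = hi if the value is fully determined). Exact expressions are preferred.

|AB| ∈ {12}
|BC| ∈ {14}
|AC| ∈ [2, 26]

|AC| ∈ [2, 26]  (≈ [2.0000, 26.0000])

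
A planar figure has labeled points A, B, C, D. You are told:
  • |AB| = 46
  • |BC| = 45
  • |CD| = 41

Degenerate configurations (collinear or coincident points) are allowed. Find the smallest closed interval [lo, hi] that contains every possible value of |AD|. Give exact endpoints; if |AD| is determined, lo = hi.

|AD| ∈ [0, 132]  (≈ [0.0000, 132.0000])

|AB| ∈ {46}
|BC| ∈ {45}
|CD| ∈ {41}
|AC| ∈ [1, 91]
|BD| ∈ [4, 86]
|AD| ∈ [0, 132]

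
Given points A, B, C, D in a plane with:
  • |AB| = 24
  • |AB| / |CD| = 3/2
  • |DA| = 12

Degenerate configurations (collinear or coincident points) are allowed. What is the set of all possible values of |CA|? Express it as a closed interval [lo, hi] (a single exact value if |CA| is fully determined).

|CA| ∈ [4, 28]  (≈ [4.0000, 28.0000])

|AB| ∈ {24}
|AD| ∈ {12}
|CD| ∈ {16}
|BD| ∈ [12, 36]
|AC| ∈ [4, 28]
|BC| ∈ [0, 52]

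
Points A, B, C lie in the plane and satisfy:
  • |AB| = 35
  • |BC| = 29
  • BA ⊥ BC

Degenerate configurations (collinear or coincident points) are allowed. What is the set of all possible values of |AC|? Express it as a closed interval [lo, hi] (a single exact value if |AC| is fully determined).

|AB| ∈ {35}
|BC| ∈ {29}
|AC| ∈ {√(2066)}

|AC| = √(2066)  (≈ 45.4533)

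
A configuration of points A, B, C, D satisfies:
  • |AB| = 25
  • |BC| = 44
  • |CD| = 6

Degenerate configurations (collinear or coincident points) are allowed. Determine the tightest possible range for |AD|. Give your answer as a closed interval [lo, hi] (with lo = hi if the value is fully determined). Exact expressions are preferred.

|AB| ∈ {25}
|BC| ∈ {44}
|CD| ∈ {6}
|AC| ∈ [19, 69]
|BD| ∈ [38, 50]
|AD| ∈ [13, 75]

|AD| ∈ [13, 75]  (≈ [13.0000, 75.0000])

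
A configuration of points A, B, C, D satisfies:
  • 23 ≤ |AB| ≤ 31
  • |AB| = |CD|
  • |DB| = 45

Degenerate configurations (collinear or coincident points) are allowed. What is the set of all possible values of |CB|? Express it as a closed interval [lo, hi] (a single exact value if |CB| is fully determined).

|AB| ∈ [23, 31]
|BD| ∈ {45}
|CD| ∈ [23, 31]
|AD| ∈ [14, 76]
|BC| ∈ [14, 76]
|AC| ∈ [0, 107]

|CB| ∈ [14, 76]  (≈ [14.0000, 76.0000])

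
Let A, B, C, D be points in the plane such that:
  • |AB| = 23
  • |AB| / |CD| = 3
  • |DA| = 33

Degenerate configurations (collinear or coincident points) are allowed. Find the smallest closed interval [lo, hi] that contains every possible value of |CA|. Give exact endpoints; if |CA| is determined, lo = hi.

|CA| ∈ [76/3, 122/3]  (≈ [25.3333, 40.6667])

|AB| ∈ {23}
|AD| ∈ {33}
|CD| ∈ {23/3}
|BD| ∈ [10, 56]
|AC| ∈ [76/3, 122/3]
|BC| ∈ [7/3, 191/3]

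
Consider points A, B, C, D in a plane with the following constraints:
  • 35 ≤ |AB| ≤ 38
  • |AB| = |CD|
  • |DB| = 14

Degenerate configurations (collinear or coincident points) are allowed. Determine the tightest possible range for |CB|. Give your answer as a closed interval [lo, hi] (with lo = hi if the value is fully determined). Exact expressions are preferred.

|AB| ∈ [35, 38]
|BD| ∈ {14}
|CD| ∈ [35, 38]
|AD| ∈ [21, 52]
|BC| ∈ [21, 52]
|AC| ∈ [0, 90]

|CB| ∈ [21, 52]  (≈ [21.0000, 52.0000])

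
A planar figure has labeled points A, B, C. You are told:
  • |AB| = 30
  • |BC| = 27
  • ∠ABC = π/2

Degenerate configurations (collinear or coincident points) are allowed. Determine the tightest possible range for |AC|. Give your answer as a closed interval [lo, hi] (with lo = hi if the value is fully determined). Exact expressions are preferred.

|AB| ∈ {30}
|BC| ∈ {27}
|AC| ∈ {3·√(181)}

|AC| = 3·√(181)  (≈ 40.3609)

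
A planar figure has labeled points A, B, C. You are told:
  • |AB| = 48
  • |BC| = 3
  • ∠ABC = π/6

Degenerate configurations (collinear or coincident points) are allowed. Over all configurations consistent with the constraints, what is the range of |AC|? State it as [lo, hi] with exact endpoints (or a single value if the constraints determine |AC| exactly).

|AC| = 3·√(257 - 16·√(3))  (≈ 45.4267)

|AB| ∈ {48}
|BC| ∈ {3}
|AC| ∈ {3·√(257 - 16·√(3))}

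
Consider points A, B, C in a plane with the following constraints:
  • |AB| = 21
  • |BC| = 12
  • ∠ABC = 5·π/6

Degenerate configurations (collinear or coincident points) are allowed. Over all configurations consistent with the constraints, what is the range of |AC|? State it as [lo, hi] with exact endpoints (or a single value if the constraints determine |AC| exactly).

|AB| ∈ {21}
|BC| ∈ {12}
|AC| ∈ {3·√(28·√(3) + 65)}

|AC| = 3·√(28·√(3) + 65)  (≈ 31.9606)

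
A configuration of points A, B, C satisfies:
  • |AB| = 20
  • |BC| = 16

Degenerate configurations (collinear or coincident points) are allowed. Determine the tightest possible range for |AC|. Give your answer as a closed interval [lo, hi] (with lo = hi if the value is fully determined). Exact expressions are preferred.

|AC| ∈ [4, 36]  (≈ [4.0000, 36.0000])

|AB| ∈ {20}
|BC| ∈ {16}
|AC| ∈ [4, 36]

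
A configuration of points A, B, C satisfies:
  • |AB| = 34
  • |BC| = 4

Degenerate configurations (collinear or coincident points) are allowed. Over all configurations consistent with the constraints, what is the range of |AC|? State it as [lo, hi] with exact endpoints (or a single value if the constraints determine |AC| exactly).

|AC| ∈ [30, 38]  (≈ [30.0000, 38.0000])

|AB| ∈ {34}
|BC| ∈ {4}
|AC| ∈ [30, 38]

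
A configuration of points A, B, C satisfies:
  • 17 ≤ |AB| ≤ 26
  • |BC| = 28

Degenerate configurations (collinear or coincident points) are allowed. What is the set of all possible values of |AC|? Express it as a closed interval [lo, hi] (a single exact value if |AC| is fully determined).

|AC| ∈ [2, 54]  (≈ [2.0000, 54.0000])

|AB| ∈ [17, 26]
|BC| ∈ {28}
|AC| ∈ [2, 54]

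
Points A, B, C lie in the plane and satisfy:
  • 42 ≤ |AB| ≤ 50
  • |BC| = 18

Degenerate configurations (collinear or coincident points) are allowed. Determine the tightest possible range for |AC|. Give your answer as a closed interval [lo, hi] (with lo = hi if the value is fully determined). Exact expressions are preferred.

|AC| ∈ [24, 68]  (≈ [24.0000, 68.0000])

|AB| ∈ [42, 50]
|BC| ∈ {18}
|AC| ∈ [24, 68]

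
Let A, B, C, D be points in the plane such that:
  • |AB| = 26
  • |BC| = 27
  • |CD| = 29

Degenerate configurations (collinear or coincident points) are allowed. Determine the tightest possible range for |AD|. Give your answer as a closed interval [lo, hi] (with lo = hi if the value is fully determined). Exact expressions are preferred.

|AD| ∈ [0, 82]  (≈ [0.0000, 82.0000])

|AB| ∈ {26}
|BC| ∈ {27}
|CD| ∈ {29}
|AC| ∈ [1, 53]
|BD| ∈ [2, 56]
|AD| ∈ [0, 82]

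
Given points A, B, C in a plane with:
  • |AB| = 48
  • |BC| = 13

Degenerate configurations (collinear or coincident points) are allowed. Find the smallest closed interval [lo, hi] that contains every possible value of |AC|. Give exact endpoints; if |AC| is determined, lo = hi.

|AB| ∈ {48}
|BC| ∈ {13}
|AC| ∈ [35, 61]

|AC| ∈ [35, 61]  (≈ [35.0000, 61.0000])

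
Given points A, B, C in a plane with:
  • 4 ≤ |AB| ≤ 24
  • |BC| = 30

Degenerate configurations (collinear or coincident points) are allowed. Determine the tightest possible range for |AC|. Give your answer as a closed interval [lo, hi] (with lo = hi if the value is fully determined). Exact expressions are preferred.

|AC| ∈ [6, 54]  (≈ [6.0000, 54.0000])

|AB| ∈ [4, 24]
|BC| ∈ {30}
|AC| ∈ [6, 54]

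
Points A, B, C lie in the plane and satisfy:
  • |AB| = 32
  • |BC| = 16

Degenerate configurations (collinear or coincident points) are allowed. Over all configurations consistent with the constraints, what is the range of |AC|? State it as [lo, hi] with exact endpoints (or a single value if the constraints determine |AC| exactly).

|AC| ∈ [16, 48]  (≈ [16.0000, 48.0000])

|AB| ∈ {32}
|BC| ∈ {16}
|AC| ∈ [16, 48]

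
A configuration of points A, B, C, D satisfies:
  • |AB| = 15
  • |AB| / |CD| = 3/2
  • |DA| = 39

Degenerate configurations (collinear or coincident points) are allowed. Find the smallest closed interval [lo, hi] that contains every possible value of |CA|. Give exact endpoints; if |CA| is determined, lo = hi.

|CA| ∈ [29, 49]  (≈ [29.0000, 49.0000])

|AB| ∈ {15}
|AD| ∈ {39}
|CD| ∈ {10}
|BD| ∈ [24, 54]
|AC| ∈ [29, 49]
|BC| ∈ [14, 64]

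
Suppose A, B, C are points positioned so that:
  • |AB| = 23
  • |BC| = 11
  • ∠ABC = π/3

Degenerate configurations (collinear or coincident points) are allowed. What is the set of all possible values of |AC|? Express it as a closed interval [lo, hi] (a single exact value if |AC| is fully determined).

|AB| ∈ {23}
|BC| ∈ {11}
|AC| ∈ {√(397)}

|AC| = √(397)  (≈ 19.9249)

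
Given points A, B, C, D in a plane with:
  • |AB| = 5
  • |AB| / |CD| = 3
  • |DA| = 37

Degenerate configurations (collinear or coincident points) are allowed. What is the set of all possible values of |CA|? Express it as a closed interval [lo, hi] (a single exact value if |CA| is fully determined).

|CA| ∈ [106/3, 116/3]  (≈ [35.3333, 38.6667])

|AB| ∈ {5}
|AD| ∈ {37}
|CD| ∈ {5/3}
|BD| ∈ [32, 42]
|AC| ∈ [106/3, 116/3]
|BC| ∈ [91/3, 131/3]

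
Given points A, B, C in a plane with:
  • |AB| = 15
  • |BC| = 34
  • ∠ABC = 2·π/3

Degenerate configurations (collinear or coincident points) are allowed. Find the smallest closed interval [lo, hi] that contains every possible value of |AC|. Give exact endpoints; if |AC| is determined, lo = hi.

|AC| = √(1891)  (≈ 43.4856)

|AB| ∈ {15}
|BC| ∈ {34}
|AC| ∈ {√(1891)}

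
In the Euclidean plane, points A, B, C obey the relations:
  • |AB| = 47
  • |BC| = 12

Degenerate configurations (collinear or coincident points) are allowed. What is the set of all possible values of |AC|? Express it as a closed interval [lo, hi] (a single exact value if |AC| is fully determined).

|AC| ∈ [35, 59]  (≈ [35.0000, 59.0000])

|AB| ∈ {47}
|BC| ∈ {12}
|AC| ∈ [35, 59]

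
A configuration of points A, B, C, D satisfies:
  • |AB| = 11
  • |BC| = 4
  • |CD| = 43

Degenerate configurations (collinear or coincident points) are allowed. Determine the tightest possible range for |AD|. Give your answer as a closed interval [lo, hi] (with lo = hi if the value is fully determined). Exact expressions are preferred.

|AB| ∈ {11}
|BC| ∈ {4}
|CD| ∈ {43}
|AC| ∈ [7, 15]
|BD| ∈ [39, 47]
|AD| ∈ [28, 58]

|AD| ∈ [28, 58]  (≈ [28.0000, 58.0000])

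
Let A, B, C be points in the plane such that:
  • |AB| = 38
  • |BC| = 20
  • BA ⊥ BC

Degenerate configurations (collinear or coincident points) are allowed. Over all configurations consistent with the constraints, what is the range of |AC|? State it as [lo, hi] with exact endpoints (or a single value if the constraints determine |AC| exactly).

|AC| = 2·√(461)  (≈ 42.9418)

|AB| ∈ {38}
|BC| ∈ {20}
|AC| ∈ {2·√(461)}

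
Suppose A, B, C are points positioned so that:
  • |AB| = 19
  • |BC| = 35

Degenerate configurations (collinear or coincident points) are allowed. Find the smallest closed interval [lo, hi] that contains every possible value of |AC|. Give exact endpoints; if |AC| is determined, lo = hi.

|AC| ∈ [16, 54]  (≈ [16.0000, 54.0000])

|AB| ∈ {19}
|BC| ∈ {35}
|AC| ∈ [16, 54]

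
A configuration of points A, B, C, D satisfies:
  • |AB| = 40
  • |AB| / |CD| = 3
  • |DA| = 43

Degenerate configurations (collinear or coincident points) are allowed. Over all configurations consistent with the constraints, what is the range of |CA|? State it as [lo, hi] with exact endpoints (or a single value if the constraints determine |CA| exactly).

|AB| ∈ {40}
|AD| ∈ {43}
|CD| ∈ {40/3}
|BD| ∈ [3, 83]
|AC| ∈ [89/3, 169/3]
|BC| ∈ [0, 289/3]

|CA| ∈ [89/3, 169/3]  (≈ [29.6667, 56.3333])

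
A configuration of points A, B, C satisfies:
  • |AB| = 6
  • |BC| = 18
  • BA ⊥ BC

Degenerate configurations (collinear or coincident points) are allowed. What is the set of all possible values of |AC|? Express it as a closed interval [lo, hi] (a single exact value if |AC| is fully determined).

|AB| ∈ {6}
|BC| ∈ {18}
|AC| ∈ {6·√(10)}

|AC| = 6·√(10)  (≈ 18.9737)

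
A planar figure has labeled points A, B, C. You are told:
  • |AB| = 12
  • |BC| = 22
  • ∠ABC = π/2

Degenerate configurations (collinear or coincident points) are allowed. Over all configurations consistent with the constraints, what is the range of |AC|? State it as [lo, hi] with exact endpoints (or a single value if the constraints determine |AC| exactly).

|AB| ∈ {12}
|BC| ∈ {22}
|AC| ∈ {2·√(157)}

|AC| = 2·√(157)  (≈ 25.0599)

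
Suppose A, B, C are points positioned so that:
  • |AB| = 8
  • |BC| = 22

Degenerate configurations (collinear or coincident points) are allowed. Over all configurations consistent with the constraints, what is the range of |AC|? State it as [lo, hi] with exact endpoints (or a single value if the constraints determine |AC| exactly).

|AB| ∈ {8}
|BC| ∈ {22}
|AC| ∈ [14, 30]

|AC| ∈ [14, 30]  (≈ [14.0000, 30.0000])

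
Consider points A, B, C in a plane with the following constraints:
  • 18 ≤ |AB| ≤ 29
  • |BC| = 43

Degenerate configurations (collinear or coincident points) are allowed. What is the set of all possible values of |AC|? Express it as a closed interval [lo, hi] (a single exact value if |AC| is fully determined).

|AC| ∈ [14, 72]  (≈ [14.0000, 72.0000])

|AB| ∈ [18, 29]
|BC| ∈ {43}
|AC| ∈ [14, 72]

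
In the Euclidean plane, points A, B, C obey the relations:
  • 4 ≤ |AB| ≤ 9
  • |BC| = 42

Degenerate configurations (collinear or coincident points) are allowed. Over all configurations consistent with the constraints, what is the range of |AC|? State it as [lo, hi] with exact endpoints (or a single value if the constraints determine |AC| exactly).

|AB| ∈ [4, 9]
|BC| ∈ {42}
|AC| ∈ [33, 51]

|AC| ∈ [33, 51]  (≈ [33.0000, 51.0000])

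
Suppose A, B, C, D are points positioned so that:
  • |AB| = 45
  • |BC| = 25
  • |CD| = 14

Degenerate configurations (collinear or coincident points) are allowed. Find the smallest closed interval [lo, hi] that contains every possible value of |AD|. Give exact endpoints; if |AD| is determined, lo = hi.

|AD| ∈ [6, 84]  (≈ [6.0000, 84.0000])

|AB| ∈ {45}
|BC| ∈ {25}
|CD| ∈ {14}
|AC| ∈ [20, 70]
|BD| ∈ [11, 39]
|AD| ∈ [6, 84]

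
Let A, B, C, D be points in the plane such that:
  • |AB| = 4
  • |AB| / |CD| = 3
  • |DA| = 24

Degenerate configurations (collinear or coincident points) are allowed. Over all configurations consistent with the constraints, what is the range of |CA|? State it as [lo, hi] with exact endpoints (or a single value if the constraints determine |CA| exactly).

|AB| ∈ {4}
|AD| ∈ {24}
|CD| ∈ {4/3}
|BD| ∈ [20, 28]
|AC| ∈ [68/3, 76/3]
|BC| ∈ [56/3, 88/3]

|CA| ∈ [68/3, 76/3]  (≈ [22.6667, 25.3333])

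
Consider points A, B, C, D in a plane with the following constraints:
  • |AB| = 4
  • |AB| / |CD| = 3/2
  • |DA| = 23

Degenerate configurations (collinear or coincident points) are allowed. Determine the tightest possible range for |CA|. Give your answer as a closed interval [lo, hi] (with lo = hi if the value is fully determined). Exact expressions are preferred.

|AB| ∈ {4}
|AD| ∈ {23}
|CD| ∈ {8/3}
|BD| ∈ [19, 27]
|AC| ∈ [61/3, 77/3]
|BC| ∈ [49/3, 89/3]

|CA| ∈ [61/3, 77/3]  (≈ [20.3333, 25.6667])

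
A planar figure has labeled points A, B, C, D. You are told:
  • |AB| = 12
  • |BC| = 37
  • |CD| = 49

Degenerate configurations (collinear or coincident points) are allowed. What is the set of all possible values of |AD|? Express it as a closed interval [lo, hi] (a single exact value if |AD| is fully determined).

|AD| ∈ [0, 98]  (≈ [0.0000, 98.0000])

|AB| ∈ {12}
|BC| ∈ {37}
|CD| ∈ {49}
|AC| ∈ [25, 49]
|BD| ∈ [12, 86]
|AD| ∈ [0, 98]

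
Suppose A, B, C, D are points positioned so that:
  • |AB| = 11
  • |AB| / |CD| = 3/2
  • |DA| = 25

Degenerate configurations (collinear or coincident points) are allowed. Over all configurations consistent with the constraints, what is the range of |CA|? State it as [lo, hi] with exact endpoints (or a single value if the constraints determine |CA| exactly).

|AB| ∈ {11}
|AD| ∈ {25}
|CD| ∈ {22/3}
|BD| ∈ [14, 36]
|AC| ∈ [53/3, 97/3]
|BC| ∈ [20/3, 130/3]

|CA| ∈ [53/3, 97/3]  (≈ [17.6667, 32.3333])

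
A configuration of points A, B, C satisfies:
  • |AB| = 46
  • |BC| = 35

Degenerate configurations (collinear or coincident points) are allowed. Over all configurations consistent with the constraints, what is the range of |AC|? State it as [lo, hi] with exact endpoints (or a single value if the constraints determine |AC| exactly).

|AB| ∈ {46}
|BC| ∈ {35}
|AC| ∈ [11, 81]

|AC| ∈ [11, 81]  (≈ [11.0000, 81.0000])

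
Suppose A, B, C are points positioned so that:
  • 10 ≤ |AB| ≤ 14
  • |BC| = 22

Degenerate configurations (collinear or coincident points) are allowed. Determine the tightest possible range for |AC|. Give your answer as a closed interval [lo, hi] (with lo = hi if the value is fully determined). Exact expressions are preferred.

|AB| ∈ [10, 14]
|BC| ∈ {22}
|AC| ∈ [8, 36]

|AC| ∈ [8, 36]  (≈ [8.0000, 36.0000])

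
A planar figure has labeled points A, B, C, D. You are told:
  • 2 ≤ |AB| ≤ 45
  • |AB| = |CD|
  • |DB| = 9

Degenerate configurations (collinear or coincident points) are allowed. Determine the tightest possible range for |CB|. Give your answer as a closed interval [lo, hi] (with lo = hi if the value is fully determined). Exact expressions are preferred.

|CB| ∈ [0, 54]  (≈ [0.0000, 54.0000])

|AB| ∈ [2, 45]
|BD| ∈ {9}
|CD| ∈ [2, 45]
|AD| ∈ [0, 54]
|BC| ∈ [0, 54]
|AC| ∈ [0, 99]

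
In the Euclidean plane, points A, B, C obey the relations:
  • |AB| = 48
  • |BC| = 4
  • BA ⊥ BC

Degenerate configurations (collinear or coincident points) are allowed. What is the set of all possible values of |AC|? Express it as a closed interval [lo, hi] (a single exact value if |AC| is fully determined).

|AB| ∈ {48}
|BC| ∈ {4}
|AC| ∈ {4·√(145)}

|AC| = 4·√(145)  (≈ 48.1664)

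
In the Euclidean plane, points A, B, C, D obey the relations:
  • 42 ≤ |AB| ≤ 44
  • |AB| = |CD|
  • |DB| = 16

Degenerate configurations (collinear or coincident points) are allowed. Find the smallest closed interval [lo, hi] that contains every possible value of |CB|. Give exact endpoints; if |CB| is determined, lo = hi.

|CB| ∈ [26, 60]  (≈ [26.0000, 60.0000])

|AB| ∈ [42, 44]
|BD| ∈ {16}
|CD| ∈ [42, 44]
|AD| ∈ [26, 60]
|BC| ∈ [26, 60]
|AC| ∈ [0, 104]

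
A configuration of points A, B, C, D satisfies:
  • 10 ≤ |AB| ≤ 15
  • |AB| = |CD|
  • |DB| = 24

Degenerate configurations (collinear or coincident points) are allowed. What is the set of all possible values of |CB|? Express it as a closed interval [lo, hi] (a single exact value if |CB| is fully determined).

|CB| ∈ [9, 39]  (≈ [9.0000, 39.0000])

|AB| ∈ [10, 15]
|BD| ∈ {24}
|CD| ∈ [10, 15]
|AD| ∈ [9, 39]
|BC| ∈ [9, 39]
|AC| ∈ [0, 54]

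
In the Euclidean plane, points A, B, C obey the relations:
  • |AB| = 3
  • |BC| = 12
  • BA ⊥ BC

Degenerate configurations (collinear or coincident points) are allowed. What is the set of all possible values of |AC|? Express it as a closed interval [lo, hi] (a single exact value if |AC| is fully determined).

|AB| ∈ {3}
|BC| ∈ {12}
|AC| ∈ {3·√(17)}

|AC| = 3·√(17)  (≈ 12.3693)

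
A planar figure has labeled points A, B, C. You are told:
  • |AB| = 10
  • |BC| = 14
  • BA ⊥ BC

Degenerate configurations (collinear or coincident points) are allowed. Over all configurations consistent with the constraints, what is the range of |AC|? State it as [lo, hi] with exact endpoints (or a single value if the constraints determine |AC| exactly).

|AC| = 2·√(74)  (≈ 17.2047)

|AB| ∈ {10}
|BC| ∈ {14}
|AC| ∈ {2·√(74)}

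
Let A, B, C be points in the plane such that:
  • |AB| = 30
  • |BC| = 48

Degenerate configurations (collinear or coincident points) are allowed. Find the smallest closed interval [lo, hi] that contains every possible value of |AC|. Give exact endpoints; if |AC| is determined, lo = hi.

|AB| ∈ {30}
|BC| ∈ {48}
|AC| ∈ [18, 78]

|AC| ∈ [18, 78]  (≈ [18.0000, 78.0000])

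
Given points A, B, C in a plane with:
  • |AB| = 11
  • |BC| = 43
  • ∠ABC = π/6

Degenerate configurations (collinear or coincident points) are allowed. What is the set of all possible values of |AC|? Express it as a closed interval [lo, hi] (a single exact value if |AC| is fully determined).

|AC| = √(1970 - 473·√(3))  (≈ 33.9226)

|AB| ∈ {11}
|BC| ∈ {43}
|AC| ∈ {√(1970 - 473·√(3))}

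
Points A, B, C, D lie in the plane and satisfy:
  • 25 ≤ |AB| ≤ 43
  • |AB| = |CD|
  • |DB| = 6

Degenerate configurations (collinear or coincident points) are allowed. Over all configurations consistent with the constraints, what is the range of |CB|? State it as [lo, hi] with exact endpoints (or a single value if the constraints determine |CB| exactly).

|CB| ∈ [19, 49]  (≈ [19.0000, 49.0000])

|AB| ∈ [25, 43]
|BD| ∈ {6}
|CD| ∈ [25, 43]
|AD| ∈ [19, 49]
|BC| ∈ [19, 49]
|AC| ∈ [0, 92]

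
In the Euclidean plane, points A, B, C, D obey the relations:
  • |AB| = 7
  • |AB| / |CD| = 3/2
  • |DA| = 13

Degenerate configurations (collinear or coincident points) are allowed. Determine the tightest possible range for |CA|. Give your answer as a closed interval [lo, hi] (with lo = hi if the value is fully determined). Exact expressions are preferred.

|AB| ∈ {7}
|AD| ∈ {13}
|CD| ∈ {14/3}
|BD| ∈ [6, 20]
|AC| ∈ [25/3, 53/3]
|BC| ∈ [4/3, 74/3]

|CA| ∈ [25/3, 53/3]  (≈ [8.3333, 17.6667])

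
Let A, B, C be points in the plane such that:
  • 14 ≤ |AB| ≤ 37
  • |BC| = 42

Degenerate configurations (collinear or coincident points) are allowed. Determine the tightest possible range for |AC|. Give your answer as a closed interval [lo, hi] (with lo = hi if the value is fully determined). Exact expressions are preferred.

|AC| ∈ [5, 79]  (≈ [5.0000, 79.0000])

|AB| ∈ [14, 37]
|BC| ∈ {42}
|AC| ∈ [5, 79]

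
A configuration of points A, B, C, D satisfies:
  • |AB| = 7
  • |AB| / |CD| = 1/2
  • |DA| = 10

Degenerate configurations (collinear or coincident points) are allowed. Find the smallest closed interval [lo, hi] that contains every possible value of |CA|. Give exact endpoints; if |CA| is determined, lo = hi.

|AB| ∈ {7}
|AD| ∈ {10}
|CD| ∈ {14}
|BD| ∈ [3, 17]
|AC| ∈ [4, 24]
|BC| ∈ [0, 31]

|CA| ∈ [4, 24]  (≈ [4.0000, 24.0000])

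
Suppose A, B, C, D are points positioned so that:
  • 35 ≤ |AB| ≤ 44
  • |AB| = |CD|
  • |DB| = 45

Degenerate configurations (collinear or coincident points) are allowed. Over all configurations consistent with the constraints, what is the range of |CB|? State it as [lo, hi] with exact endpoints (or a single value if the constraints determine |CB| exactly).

|AB| ∈ [35, 44]
|BD| ∈ {45}
|CD| ∈ [35, 44]
|AD| ∈ [1, 89]
|BC| ∈ [1, 89]
|AC| ∈ [0, 133]

|CB| ∈ [1, 89]  (≈ [1.0000, 89.0000])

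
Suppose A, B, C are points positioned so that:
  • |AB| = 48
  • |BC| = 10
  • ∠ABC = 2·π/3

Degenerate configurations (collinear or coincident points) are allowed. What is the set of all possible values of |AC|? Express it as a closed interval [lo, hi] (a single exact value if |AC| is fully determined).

|AC| = 2·√(721)  (≈ 53.7029)

|AB| ∈ {48}
|BC| ∈ {10}
|AC| ∈ {2·√(721)}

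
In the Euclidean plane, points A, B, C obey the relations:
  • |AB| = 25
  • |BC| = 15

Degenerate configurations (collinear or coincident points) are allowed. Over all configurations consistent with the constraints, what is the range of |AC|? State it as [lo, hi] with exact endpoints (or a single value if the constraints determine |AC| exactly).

|AB| ∈ {25}
|BC| ∈ {15}
|AC| ∈ [10, 40]

|AC| ∈ [10, 40]  (≈ [10.0000, 40.0000])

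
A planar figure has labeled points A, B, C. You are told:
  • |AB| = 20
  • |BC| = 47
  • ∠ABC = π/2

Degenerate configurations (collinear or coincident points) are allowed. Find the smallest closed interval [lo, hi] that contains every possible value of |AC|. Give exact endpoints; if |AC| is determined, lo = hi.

|AB| ∈ {20}
|BC| ∈ {47}
|AC| ∈ {√(2609)}

|AC| = √(2609)  (≈ 51.0784)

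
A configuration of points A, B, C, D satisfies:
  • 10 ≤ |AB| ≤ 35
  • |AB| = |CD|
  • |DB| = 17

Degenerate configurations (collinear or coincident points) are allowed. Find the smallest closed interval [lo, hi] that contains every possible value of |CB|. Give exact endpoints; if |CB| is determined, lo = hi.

|AB| ∈ [10, 35]
|BD| ∈ {17}
|CD| ∈ [10, 35]
|AD| ∈ [0, 52]
|BC| ∈ [0, 52]
|AC| ∈ [0, 87]

|CB| ∈ [0, 52]  (≈ [0.0000, 52.0000])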